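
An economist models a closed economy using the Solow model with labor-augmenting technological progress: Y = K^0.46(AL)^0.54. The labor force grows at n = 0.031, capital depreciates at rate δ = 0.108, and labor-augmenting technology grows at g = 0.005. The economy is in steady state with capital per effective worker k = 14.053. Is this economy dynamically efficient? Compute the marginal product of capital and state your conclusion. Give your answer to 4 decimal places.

The effective depreciation rate is n + g + δ = 0.031 + 0.005 + 0.108 = 0.144.
MPK = 0.46·k^(0.46−1) = 0.46·14.053^(-0.54) ≈ 0.1104.
MPK < 0.144, so the economy is dynamically inefficient (over-saving).

dynamically inefficient; MPK ≈ 0.1104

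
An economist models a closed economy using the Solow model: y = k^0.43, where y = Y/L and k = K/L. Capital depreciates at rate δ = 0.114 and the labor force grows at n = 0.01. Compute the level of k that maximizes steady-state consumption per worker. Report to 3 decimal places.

k_gold ≈ 8.860

The effective depreciation rate is n + δ = 0.01 + 0.114 = 0.124.
At the golden rule the marginal product of capital equals n+δ: 0.43·k^(0.43−1) = 0.124. Solving, k_gold = (0.43/0.124)^(1/0.57) ≈ 8.8603.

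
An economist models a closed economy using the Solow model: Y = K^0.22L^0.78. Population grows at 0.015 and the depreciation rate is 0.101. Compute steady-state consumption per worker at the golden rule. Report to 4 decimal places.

The effective depreciation rate is n + δ = 0.015 + 0.101 = 0.116.
Golden rule sets MPK = n+δ: 0.22·k^(0.22−1) = 0.116, so k_gold = (0.22/0.116)^(1/0.78) ≈ 2.2718.
y_gold = 2.2718^0.22 ≈ 1.1978.
c_gold = y_gold − (n+δ)·k_gold = 1.1978 − 0.116·2.2718 ≈ 0.9343.

c_gold ≈ 0.9343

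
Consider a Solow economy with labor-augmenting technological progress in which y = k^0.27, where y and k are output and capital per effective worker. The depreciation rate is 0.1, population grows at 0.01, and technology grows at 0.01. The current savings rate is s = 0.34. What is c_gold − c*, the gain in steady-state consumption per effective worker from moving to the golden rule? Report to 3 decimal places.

Δc ≈ 0.015

Break-even investment rate: n + g + δ = 0.01 + 0.01 + 0.1 = 0.12.
Current steady state (s = 0.34): k* = (0.34/0.12)^(1/0.73) ≈ 4.1647, y* = 4.1647^0.27 ≈ 1.4699, c* = (1−0.34)·1.4699 ≈ 0.9701.
Maximizing c = f(k) − (n+g+δ)·k gives f'(k) = n+g+δ, i.e. 0.27·k^(0.27−1) = 0.12, so k_gold = (0.27/0.12)^(1/0.73) ≈ 3.0370.
y_gold = 3.0370^0.27 ≈ 1.3498, c_gold = y_gold − 0.12·k_gold ≈ 0.9853.
Gain: Δc = 0.9853 − 0.9701 ≈ 0.0152.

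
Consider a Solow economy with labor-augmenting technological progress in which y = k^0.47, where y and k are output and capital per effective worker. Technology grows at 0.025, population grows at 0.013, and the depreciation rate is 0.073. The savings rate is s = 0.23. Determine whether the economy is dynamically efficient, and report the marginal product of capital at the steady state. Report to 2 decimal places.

Capital per effective worker breaks even when investment replaces (n + g + δ)·k; here n + g + δ = 0.111.
Steady-state k*: s·k^0.47 = 0.111·k gives k* = (0.23/0.111)^(1/0.53) ≈ 3.9536.
MPK = 0.47·3.9536^(-0.53) ≈ 0.2268.
MPK > n+g+δ = 0.111, so the economy is dynamically efficient (under-saving).

dynamically efficient; MPK ≈ 0.23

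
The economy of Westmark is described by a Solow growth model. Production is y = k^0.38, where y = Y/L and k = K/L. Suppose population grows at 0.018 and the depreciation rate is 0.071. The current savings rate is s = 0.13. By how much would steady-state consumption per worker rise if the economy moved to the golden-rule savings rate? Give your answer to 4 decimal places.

Break-even investment rate: n + δ = 0.018 + 0.071 = 0.089.
Current steady state (s = 0.13): k* = (0.13/0.089)^(1/0.62) ≈ 1.8425, y* = 1.8425^0.38 ≈ 1.2614, c* = (1−0.13)·1.2614 ≈ 1.0974.
Golden rule sets MPK = n+δ: 0.38·k^(0.38−1) = 0.089, so k_gold = (0.38/0.089)^(1/0.62) ≈ 10.3935.
y_gold = 10.3935^0.38 ≈ 2.4343, c_gold = y_gold − 0.089·k_gold ≈ 1.5093.
Gain: Δc = 1.5093 − 1.0974 ≈ 0.4118.

Δc ≈ 0.4118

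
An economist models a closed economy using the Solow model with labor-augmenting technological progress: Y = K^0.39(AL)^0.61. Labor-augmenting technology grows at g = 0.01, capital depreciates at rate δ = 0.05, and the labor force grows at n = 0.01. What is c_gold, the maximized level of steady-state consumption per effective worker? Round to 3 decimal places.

c_gold ≈ 1.829

Break-even investment rate: n + g + δ = 0.01 + 0.01 + 0.05 = 0.07.
Maximizing c = f(k) − (n+g+δ)·k gives f'(k) = n+g+δ, i.e. 0.39·k^(0.39−1) = 0.07, so k_gold = (0.39/0.07)^(1/0.61) ≈ 16.7069.
y_gold = 16.7069^0.39 ≈ 2.9987.
c_gold = y_gold − (n+g+δ)·k_gold = 2.9987 − 0.07·16.7069 ≈ 1.8292.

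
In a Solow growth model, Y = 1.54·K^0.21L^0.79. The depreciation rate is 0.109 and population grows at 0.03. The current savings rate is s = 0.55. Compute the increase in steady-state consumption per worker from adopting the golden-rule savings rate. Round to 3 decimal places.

Δc ≈ 0.402

Break-even investment rate: n + δ = 0.03 + 0.109 = 0.139.
Current steady state (s = 0.55): k* = (0.55·1.54/0.139)^(1/0.79) ≈ 9.8516, y* = 1.54·9.8516^0.21 ≈ 2.4898, c* = (1−0.55)·2.4898 ≈ 1.1204.
Setting f'(k) = n+δ gives 0.21·1.54·k^(0.21−1) = 0.139, hence k_gold = (0.21·1.54/0.139)^(1/0.79) ≈ 2.9121.
y_gold = 1.54·2.9121^0.21 ≈ 1.9275, c_gold = y_gold − 0.139·k_gold ≈ 1.5228.
Gain: Δc = 1.5228 − 1.1204 ≈ 0.4024.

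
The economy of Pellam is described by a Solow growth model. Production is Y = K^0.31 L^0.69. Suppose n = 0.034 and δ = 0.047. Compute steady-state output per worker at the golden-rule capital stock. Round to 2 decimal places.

y_gold ≈ 1.83

Break-even investment rate: n + δ = 0.034 + 0.047 = 0.081.
Golden rule sets MPK = n+δ: 0.31·k^(0.31−1) = 0.081, so k_gold = (0.31/0.081)^(1/0.69) ≈ 6.9944.
Output: y_gold = k_gold^0.31 = 6.9944^0.31 ≈ 1.8276.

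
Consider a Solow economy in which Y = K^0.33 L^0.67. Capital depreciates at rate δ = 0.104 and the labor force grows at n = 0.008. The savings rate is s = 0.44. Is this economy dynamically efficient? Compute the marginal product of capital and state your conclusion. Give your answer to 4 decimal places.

dynamically inefficient; MPK ≈ 0.0840

Capital per worker breaks even when investment replaces (n + δ)·k; here n + δ = 0.112.
Steady-state k*: s·k^0.33 = 0.112·k gives k* = (0.44/0.112)^(1/0.67) ≈ 7.7076.
MPK = 0.33·7.7076^(-0.67) ≈ 0.0840.
MPK < n+δ = 0.112, so the economy is dynamically inefficient (over-saving).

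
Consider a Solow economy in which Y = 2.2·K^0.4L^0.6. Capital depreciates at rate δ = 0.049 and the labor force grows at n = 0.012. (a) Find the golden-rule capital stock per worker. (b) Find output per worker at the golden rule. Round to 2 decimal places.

Capital per worker breaks even when investment replaces (n + δ)·k; here n + δ = 0.061.
Golden rule sets MPK = n+δ: 0.4·2.2·k^(0.4−1) = 0.061, so k_gold = (0.4·2.2/0.061)^(1/0.6) ≈ 85.4912.
y_gold = 2.2·85.4912^0.4 ≈ 13.0374.

(a) k_gold ≈ 85.49; (b) y_gold ≈ 13.04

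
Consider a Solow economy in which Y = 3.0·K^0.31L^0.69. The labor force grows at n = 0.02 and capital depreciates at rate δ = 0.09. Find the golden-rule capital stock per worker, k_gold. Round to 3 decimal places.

Capital per worker breaks even when investment replaces (n + δ)·k; here n + δ = 0.11.
At the golden rule the marginal product of capital equals n+δ: 0.31·3.0·k^(0.31−1) = 0.11. Solving, k_gold = (0.31·3.0/0.11)^(1/0.69) ≈ 22.0602.

k_gold ≈ 22.060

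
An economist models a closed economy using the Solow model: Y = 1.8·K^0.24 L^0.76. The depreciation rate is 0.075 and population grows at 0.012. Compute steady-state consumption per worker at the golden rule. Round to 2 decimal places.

Break-even investment rate: n + δ = 0.012 + 0.075 = 0.087.
Golden rule sets MPK = n+δ: 0.24·1.8·k^(0.24−1) = 0.087, so k_gold = (0.24·1.8/0.087)^(1/0.76) ≈ 8.2365.
y_gold = 1.8·8.2365^0.24 ≈ 2.9857.
c_gold = y_gold − (n+δ)·k_gold = 2.9857 − 0.087·8.2365 ≈ 2.2692.

c_gold ≈ 2.27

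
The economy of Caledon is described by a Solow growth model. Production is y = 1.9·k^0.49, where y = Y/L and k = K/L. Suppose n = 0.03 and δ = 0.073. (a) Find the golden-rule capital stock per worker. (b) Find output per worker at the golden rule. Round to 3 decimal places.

(a) k_gold ≈ 74.943; (b) y_gold ≈ 15.753

n + δ = 0.03 + 0.073 = 0.103.
Setting f'(k) = n+δ gives 0.49·1.9·k^(0.49−1) = 0.103, hence k_gold = (0.49·1.9/0.103)^(1/0.51) ≈ 74.9429.
y_gold = 1.9·74.9429^0.49 ≈ 15.7533.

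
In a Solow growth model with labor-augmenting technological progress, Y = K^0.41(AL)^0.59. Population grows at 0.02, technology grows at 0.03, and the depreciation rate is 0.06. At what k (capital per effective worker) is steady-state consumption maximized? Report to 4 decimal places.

k_gold ≈ 9.2995

Break-even investment rate: n + g + δ = 0.02 + 0.03 + 0.06 = 0.11.
At the golden rule the marginal product of capital equals n+g+δ: 0.41·k^(0.41−1) = 0.11. Solving, k_gold = (0.41/0.11)^(1/0.59) ≈ 9.2995.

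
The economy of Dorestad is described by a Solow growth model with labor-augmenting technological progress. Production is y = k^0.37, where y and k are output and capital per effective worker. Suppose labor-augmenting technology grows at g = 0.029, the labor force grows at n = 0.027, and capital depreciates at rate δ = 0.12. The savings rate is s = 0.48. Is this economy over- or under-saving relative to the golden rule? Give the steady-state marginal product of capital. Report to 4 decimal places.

n + g + δ = 0.027 + 0.029 + 0.12 = 0.176.
Steady-state k*: s·k^0.37 = 0.176·k gives k* = (0.48/0.176)^(1/0.63) ≈ 4.9162.
MPK = 0.37·4.9162^(-0.63) ≈ 0.1357.
MPK < n+g+δ = 0.176, so the economy is dynamically inefficient (over-saving).

over-saving; MPK ≈ 0.1357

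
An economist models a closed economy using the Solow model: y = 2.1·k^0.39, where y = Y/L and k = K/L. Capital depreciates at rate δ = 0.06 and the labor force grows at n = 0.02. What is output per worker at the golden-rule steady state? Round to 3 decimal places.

n + δ = 0.02 + 0.06 = 0.08.
Maximizing c = f(k) − (n+δ)·k gives f'(k) = n+δ, i.e. 0.39·2.1·k^(0.39−1) = 0.08, so k_gold = (0.39·2.1/0.08)^(1/0.61) ≈ 45.2956.
Output: y_gold = 2.1·k_gold^0.39 = 2.1·45.2956^0.39 ≈ 9.2914.

y_gold ≈ 9.291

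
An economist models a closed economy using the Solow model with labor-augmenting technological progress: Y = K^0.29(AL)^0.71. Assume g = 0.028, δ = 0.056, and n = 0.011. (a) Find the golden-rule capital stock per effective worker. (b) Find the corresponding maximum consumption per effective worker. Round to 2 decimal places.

(a) k_gold ≈ 4.82; (b) c_gold ≈ 1.12

Break-even investment rate: n + g + δ = 0.011 + 0.028 + 0.056 = 0.095.
Setting f'(k) = n+g+δ gives 0.29·k^(0.29−1) = 0.095, hence k_gold = (0.29/0.095)^(1/0.71) ≈ 4.8155.
y_gold = 4.8155^0.29 ≈ 1.5775; c_gold = y_gold − 0.095·k_gold ≈ 1.1200.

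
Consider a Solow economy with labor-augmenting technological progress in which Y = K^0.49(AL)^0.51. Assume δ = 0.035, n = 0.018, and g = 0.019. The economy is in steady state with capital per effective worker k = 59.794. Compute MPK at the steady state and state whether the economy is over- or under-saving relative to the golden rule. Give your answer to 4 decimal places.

over-saving; MPK ≈ 0.0608

Break-even investment rate: n + g + δ = 0.018 + 0.019 + 0.035 = 0.072.
MPK = 0.49·k^(0.49−1) = 0.49·59.794^(-0.51) ≈ 0.0608.
MPK < 0.072, so the economy is dynamically inefficient (over-saving).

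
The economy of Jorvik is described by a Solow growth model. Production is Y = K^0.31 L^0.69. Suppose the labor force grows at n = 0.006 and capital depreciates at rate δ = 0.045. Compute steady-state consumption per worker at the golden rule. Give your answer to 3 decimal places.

c_gold ≈ 1.552

Break-even investment rate: n + δ = 0.006 + 0.045 = 0.051.
At the golden rule the marginal product of capital equals n+δ: 0.31·k^(0.31−1) = 0.051. Solving, k_gold = (0.31/0.051)^(1/0.69) ≈ 13.6751.
y_gold = 13.6751^0.31 ≈ 2.2498.
c_gold = y_gold − (n+δ)·k_gold = 2.2498 − 0.051·13.6751 ≈ 1.5523.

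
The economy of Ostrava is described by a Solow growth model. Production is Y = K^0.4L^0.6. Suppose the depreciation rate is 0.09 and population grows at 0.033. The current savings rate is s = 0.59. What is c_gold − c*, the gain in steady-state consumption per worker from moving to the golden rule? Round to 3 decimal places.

Δc ≈ 0.151

Capital per worker breaks even when investment replaces (n + δ)·k; here n + δ = 0.123.
Current steady state (s = 0.59): k* = (0.59/0.123)^(1/0.6) ≈ 13.6431, y* = 13.6431^0.4 ≈ 2.8442, c* = (1−0.59)·2.8442 ≈ 1.1661.
At the golden rule the marginal product of capital equals n+δ: 0.4·k^(0.4−1) = 0.123. Solving, k_gold = (0.4/0.123)^(1/0.6) ≈ 7.1382.
y_gold = 7.1382^0.4 ≈ 2.1950, c_gold = y_gold − 0.123·k_gold ≈ 1.3170.
Gain: Δc = 1.3170 − 1.1661 ≈ 0.1509.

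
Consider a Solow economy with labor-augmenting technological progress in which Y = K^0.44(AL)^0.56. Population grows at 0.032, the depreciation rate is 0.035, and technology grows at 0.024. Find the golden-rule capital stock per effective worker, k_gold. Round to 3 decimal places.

k_gold ≈ 16.679

Capital per effective worker breaks even when investment replaces (n + g + δ)·k; here n + g + δ = 0.091.
Maximizing c = f(k) − (n+g+δ)·k gives f'(k) = n+g+δ, i.e. 0.44·k^(0.44−1) = 0.091, so k_gold = (0.44/0.091)^(1/0.56) ≈ 16.6787.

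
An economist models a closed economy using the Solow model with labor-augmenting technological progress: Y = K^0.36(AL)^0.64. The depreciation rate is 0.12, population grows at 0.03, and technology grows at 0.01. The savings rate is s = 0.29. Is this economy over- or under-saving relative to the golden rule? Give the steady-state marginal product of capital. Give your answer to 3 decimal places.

Break-even investment rate: n + g + δ = 0.03 + 0.01 + 0.12 = 0.16.
Steady-state k*: s·k^0.36 = 0.16·k gives k* = (0.29/0.16)^(1/0.64) ≈ 2.5326.
MPK = 0.36·2.5326^(-0.64) ≈ 0.1986.
MPK > n+g+δ = 0.16, so the economy is dynamically efficient (under-saving).

under-saving; MPK ≈ 0.199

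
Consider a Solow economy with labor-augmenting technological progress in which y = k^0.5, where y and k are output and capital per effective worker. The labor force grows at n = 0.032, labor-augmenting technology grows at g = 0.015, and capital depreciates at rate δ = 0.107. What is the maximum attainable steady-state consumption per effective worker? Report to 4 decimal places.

c_gold ≈ 1.6234

n + g + δ = 0.032 + 0.015 + 0.107 = 0.154.
At the golden rule the marginal product of capital equals n+g+δ: 0.5·k^(0.5−1) = 0.154. Solving, k_gold = (0.5/0.154)^(1/0.5) ≈ 10.5414.
y_gold = 10.5414^0.5 ≈ 3.2468.
c_gold = y_gold − (n+g+δ)·k_gold = 3.2468 − 0.154·10.5414 ≈ 1.6234.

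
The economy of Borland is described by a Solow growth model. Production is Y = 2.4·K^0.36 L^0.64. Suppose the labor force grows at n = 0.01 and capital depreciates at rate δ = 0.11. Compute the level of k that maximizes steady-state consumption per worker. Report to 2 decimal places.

k_gold ≈ 21.86

Break-even investment rate: n + δ = 0.01 + 0.11 = 0.12.
Setting f'(k) = n+δ gives 0.36·2.4·k^(0.36−1) = 0.12, hence k_gold = (0.36·2.4/0.12)^(1/0.64) ≈ 21.8566.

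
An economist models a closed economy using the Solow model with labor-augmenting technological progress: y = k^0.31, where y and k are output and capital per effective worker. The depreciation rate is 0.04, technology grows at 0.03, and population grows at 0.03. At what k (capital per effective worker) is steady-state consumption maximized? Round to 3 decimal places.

k_gold ≈ 5.154

The effective depreciation rate is n + g + δ = 0.03 + 0.03 + 0.04 = 0.1.
At the golden rule the marginal product of capital equals n+g+δ: 0.31·k^(0.31−1) = 0.1. Solving, k_gold = (0.31/0.1)^(1/0.69) ≈ 5.1537.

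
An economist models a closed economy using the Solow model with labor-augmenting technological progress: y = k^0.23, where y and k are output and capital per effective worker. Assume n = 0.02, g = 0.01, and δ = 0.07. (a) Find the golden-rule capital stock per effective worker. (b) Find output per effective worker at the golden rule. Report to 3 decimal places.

(a) k_gold ≈ 2.950; (b) y_gold ≈ 1.282

n + g + δ = 0.02 + 0.01 + 0.07 = 0.1.
Maximizing c = f(k) − (n+g+δ)·k gives f'(k) = n+g+δ, i.e. 0.23·k^(0.23−1) = 0.1, so k_gold = (0.23/0.1)^(1/0.77) ≈ 2.9497.
y_gold = 2.9497^0.23 ≈ 1.2825.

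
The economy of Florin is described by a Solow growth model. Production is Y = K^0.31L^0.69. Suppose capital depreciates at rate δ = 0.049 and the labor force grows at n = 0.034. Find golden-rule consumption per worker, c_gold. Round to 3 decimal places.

c_gold ≈ 1.247

Break-even investment rate: n + δ = 0.034 + 0.049 = 0.083.
At the golden rule the marginal product of capital equals n+δ: 0.31·k^(0.31−1) = 0.083. Solving, k_gold = (0.31/0.083)^(1/0.69) ≈ 6.7514.
y_gold = 6.7514^0.31 ≈ 1.8076.
c_gold = y_gold − (n+δ)·k_gold = 1.8076 − 0.083·6.7514 ≈ 1.2473.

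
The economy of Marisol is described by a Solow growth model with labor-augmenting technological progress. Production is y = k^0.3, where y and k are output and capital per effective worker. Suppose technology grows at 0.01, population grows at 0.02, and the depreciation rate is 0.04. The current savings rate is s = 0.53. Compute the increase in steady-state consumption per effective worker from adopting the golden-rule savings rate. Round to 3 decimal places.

Δc ≈ 0.187

Break-even investment rate: n + g + δ = 0.02 + 0.01 + 0.04 = 0.07.
Current steady state (s = 0.53): k* = (0.53/0.07)^(1/0.7) ≈ 18.0289, y* = 18.0289^0.3 ≈ 2.3812, c* = (1−0.53)·2.3812 ≈ 1.1192.
Golden rule sets MPK = n+g+δ: 0.3·k^(0.3−1) = 0.07, so k_gold = (0.3/0.07)^(1/0.7) ≈ 7.9963.
y_gold = 7.9963^0.3 ≈ 1.8658, c_gold = y_gold − 0.07·k_gold ≈ 1.3061.
Gain: Δc = 1.3061 − 1.1192 ≈ 0.1869.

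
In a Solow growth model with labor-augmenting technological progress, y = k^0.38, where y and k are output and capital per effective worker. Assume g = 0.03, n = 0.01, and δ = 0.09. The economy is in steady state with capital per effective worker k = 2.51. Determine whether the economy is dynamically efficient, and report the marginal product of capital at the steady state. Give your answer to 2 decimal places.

The effective depreciation rate is n + g + δ = 0.01 + 0.03 + 0.09 = 0.13.
MPK = 0.38·k^(0.38−1) = 0.38·2.51^(-0.62) ≈ 0.2148.
MPK > 0.13, so the economy is dynamically efficient (under-saving).

dynamically efficient; MPK ≈ 0.21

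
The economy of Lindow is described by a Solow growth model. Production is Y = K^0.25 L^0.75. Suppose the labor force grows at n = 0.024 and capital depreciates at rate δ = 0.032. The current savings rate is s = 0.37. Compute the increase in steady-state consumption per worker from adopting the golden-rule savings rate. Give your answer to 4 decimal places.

Δc ≈ 0.0528

Capital per worker breaks even when investment replaces (n + δ)·k; here n + δ = 0.056.
Current steady state (s = 0.37): k* = (0.37/0.056)^(1/0.75) ≈ 12.3980, y* = 12.3980^0.25 ≈ 1.8765, c* = (1−0.37)·1.8765 ≈ 1.1822.
At the golden rule the marginal product of capital equals n+δ: 0.25·k^(0.25−1) = 0.056. Solving, k_gold = (0.25/0.056)^(1/0.75) ≈ 7.3508.
y_gold = 7.3508^0.25 ≈ 1.6466, c_gold = y_gold − 0.056·k_gold ≈ 1.2349.
Gain: Δc = 1.2349 − 1.1822 ≈ 0.0528.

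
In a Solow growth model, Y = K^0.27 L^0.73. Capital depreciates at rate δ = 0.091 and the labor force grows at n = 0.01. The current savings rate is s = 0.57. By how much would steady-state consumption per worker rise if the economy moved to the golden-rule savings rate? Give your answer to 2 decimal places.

Δc ≈ 0.23

n + δ = 0.01 + 0.091 = 0.101.
Current steady state (s = 0.57): k* = (0.57/0.101)^(1/0.73) ≈ 10.7035, y* = 10.7035^0.27 ≈ 1.8966, c* = (1−0.57)·1.8966 ≈ 0.8155.
Maximizing c = f(k) − (n+δ)·k gives f'(k) = n+δ, i.e. 0.27·k^(0.27−1) = 0.101, so k_gold = (0.27/0.101)^(1/0.73) ≈ 3.8458.
y_gold = 3.8458^0.27 ≈ 1.4386, c_gold = y_gold − 0.101·k_gold ≈ 1.0502.
Gain: Δc = 1.0502 − 0.8155 ≈ 0.2347.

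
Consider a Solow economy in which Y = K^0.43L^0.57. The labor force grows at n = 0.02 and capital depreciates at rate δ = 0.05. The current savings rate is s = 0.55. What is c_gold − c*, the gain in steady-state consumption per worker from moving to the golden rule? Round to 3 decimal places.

n + δ = 0.02 + 0.05 = 0.07.
Current steady state (s = 0.55): k* = (0.55/0.07)^(1/0.57) ≈ 37.2083, y* = 37.2083^0.43 ≈ 4.7356, c* = (1−0.55)·4.7356 ≈ 2.1310.
Setting f'(k) = n+δ gives 0.43·k^(0.43−1) = 0.07, hence k_gold = (0.43/0.07)^(1/0.57) ≈ 24.1605.
y_gold = 24.1605^0.43 ≈ 3.9331, c_gold = y_gold − 0.07·k_gold ≈ 2.2419.
Gain: Δc = 2.2419 − 2.1310 ≈ 0.1108.

Δc ≈ 0.111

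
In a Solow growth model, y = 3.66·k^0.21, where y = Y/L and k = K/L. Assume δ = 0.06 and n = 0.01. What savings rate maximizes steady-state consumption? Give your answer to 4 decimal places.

s_gold = 0.2100

n + δ = 0.01 + 0.06 = 0.07.
At the golden rule MPK = n+δ, and in any Cobb-Douglas steady state s = (n+δ)·k/y = MPK·k/y = capital's share 0.21.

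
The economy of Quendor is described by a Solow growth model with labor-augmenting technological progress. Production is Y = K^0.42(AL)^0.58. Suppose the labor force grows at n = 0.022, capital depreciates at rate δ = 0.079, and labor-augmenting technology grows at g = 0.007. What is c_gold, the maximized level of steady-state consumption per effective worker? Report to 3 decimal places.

c_gold ≈ 1.551

Capital per effective worker breaks even when investment replaces (n + g + δ)·k; here n + g + δ = 0.108.
Golden rule sets MPK = n+g+δ: 0.42·k^(0.42−1) = 0.108, so k_gold = (0.42/0.108)^(1/0.58) ≈ 10.3978.
y_gold = 10.3978^0.42 ≈ 2.6737.
c_gold = y_gold − (n+g+δ)·k_gold = 2.6737 − 0.108·10.3978 ≈ 1.5508.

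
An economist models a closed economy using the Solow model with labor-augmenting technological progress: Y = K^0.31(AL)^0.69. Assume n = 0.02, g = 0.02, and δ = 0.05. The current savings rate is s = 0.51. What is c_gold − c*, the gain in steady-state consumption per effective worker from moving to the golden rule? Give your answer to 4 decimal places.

The effective depreciation rate is n + g + δ = 0.02 + 0.02 + 0.05 = 0.09.
Current steady state (s = 0.51): k* = (0.51/0.09)^(1/0.69) ≈ 12.3532, y* = 12.3532^0.31 ≈ 2.1800, c* = (1−0.51)·2.1800 ≈ 1.0682.
Golden rule sets MPK = n+g+δ: 0.31·k^(0.31−1) = 0.09, so k_gold = (0.31/0.09)^(1/0.69) ≈ 6.0039.
y_gold = 6.0039^0.31 ≈ 1.7431, c_gold = y_gold − 0.09·k_gold ≈ 1.2027.
Gain: Δc = 1.2027 − 1.0682 ≈ 0.1345.

Δc ≈ 0.1345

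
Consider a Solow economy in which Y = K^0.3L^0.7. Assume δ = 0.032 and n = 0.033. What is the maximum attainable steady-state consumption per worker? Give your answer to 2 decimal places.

c_gold ≈ 1.35

Break-even investment rate: n + δ = 0.033 + 0.032 = 0.065.
Setting f'(k) = n+δ gives 0.3·k^(0.3−1) = 0.065, hence k_gold = (0.3/0.065)^(1/0.7) ≈ 8.8893.
y_gold = 8.8893^0.3 ≈ 1.9260.
c_gold = y_gold − (n+δ)·k_gold = 1.9260 − 0.065·8.8893 ≈ 1.3482.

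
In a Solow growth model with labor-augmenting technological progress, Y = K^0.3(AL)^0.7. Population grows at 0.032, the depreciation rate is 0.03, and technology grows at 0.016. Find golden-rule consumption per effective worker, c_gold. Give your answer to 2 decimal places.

c_gold ≈ 1.25

The effective depreciation rate is n + g + δ = 0.032 + 0.016 + 0.03 = 0.078.
Maximizing c = f(k) − (n+g+δ)·k gives f'(k) = n+g+δ, i.e. 0.3·k^(0.3−1) = 0.078, so k_gold = (0.3/0.078)^(1/0.7) ≈ 6.8510.
y_gold = 6.8510^0.3 ≈ 1.7813.
c_gold = y_gold − (n+g+δ)·k_gold = 1.7813 − 0.078·6.8510 ≈ 1.2469.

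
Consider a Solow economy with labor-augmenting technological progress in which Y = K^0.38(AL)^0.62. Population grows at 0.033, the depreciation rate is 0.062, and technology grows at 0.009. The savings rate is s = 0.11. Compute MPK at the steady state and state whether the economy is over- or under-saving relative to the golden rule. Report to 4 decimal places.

The effective depreciation rate is n + g + δ = 0.033 + 0.009 + 0.062 = 0.104.
Steady-state k*: s·k^0.38 = 0.104·k gives k* = (0.11/0.104)^(1/0.62) ≈ 1.0947.
MPK = 0.38·1.0947^(-0.62) ≈ 0.3593.
MPK > n+g+δ = 0.104, so the economy is dynamically efficient (under-saving).

under-saving; MPK ≈ 0.3593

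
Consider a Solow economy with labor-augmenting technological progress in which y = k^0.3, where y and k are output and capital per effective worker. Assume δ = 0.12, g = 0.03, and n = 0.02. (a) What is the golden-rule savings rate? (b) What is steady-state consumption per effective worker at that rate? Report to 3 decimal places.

The effective depreciation rate is n + g + δ = 0.02 + 0.03 + 0.12 = 0.17.
For Cobb-Douglas, s_gold equals capital's share: s_gold = 0.3.
Golden rule sets MPK = n+g+δ: 0.3·k^(0.3−1) = 0.17, so k_gold = (0.3/0.17)^(1/0.7) ≈ 2.2511.
y_gold = 2.2511^0.3 ≈ 1.2756; c_gold = (1−0.3)·y_gold ≈ 0.8929.

(a) s_gold = 0.300; (b) c_gold ≈ 0.893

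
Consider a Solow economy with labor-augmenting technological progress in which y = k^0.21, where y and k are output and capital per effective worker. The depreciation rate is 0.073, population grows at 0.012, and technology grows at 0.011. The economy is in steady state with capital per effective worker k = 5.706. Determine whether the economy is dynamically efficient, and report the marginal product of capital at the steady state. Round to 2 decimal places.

The effective depreciation rate is n + g + δ = 0.012 + 0.011 + 0.073 = 0.096.
MPK = 0.21·k^(0.21−1) = 0.21·5.706^(-0.79) ≈ 0.0531.
MPK < 0.096, so the economy is dynamically inefficient (over-saving).

dynamically inefficient; MPK ≈ 0.05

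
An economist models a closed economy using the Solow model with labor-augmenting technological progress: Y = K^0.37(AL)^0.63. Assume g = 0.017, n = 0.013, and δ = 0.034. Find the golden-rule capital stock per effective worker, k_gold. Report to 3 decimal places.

k_gold ≈ 16.202

n + g + δ = 0.013 + 0.017 + 0.034 = 0.064.
Setting f'(k) = n+g+δ gives 0.37·k^(0.37−1) = 0.064, hence k_gold = (0.37/0.064)^(1/0.63) ≈ 16.2016.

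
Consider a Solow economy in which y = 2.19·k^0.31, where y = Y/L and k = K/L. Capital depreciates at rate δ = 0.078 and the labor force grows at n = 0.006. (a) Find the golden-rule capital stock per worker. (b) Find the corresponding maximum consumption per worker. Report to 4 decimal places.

(a) k_gold ≈ 20.6660; (b) c_gold ≈ 3.8639

n + δ = 0.006 + 0.078 = 0.084.
At the golden rule the marginal product of capital equals n+δ: 0.31·2.19·k^(0.31−1) = 0.084. Solving, k_gold = (0.31·2.19/0.084)^(1/0.69) ≈ 20.6660.
y_gold = 2.19·20.6660^0.31 ≈ 5.5998; c_gold = y_gold − 0.084·k_gold ≈ 3.8639.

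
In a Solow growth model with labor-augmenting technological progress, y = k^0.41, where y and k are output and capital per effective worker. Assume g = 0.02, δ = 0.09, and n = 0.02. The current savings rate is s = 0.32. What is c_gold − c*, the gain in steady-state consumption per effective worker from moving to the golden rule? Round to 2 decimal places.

The effective depreciation rate is n + g + δ = 0.02 + 0.02 + 0.09 = 0.13.
Current steady state (s = 0.32): k* = (0.32/0.13)^(1/0.59) ≈ 4.6032, y* = 4.6032^0.41 ≈ 1.8701, c* = (1−0.32)·1.8701 ≈ 1.2716.
At the golden rule the marginal product of capital equals n+g+δ: 0.41·k^(0.41−1) = 0.13. Solving, k_gold = (0.41/0.13)^(1/0.59) ≈ 7.0064.
y_gold = 7.0064^0.41 ≈ 2.2215, c_gold = y_gold − 0.13·k_gold ≈ 1.3107.
Gain: Δc = 1.3107 − 1.2716 ≈ 0.0391.

Δc ≈ 0.04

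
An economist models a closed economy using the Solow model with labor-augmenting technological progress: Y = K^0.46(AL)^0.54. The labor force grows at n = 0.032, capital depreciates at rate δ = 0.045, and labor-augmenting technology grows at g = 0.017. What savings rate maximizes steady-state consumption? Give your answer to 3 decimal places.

Capital per effective worker breaks even when investment replaces (n + g + δ)·k; here n + g + δ = 0.094.
At the golden rule MPK = n+g+δ, and in any Cobb-Douglas steady state s = (n+g+δ)·k/y = MPK·k/y = capital's share 0.46.

s_gold = 0.460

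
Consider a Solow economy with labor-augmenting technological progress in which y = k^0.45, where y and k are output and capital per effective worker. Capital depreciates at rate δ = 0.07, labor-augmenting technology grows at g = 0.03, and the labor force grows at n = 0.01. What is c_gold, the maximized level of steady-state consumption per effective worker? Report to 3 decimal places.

c_gold ≈ 1.742

n + g + δ = 0.01 + 0.03 + 0.07 = 0.11.
Setting f'(k) = n+g+δ gives 0.45·k^(0.45−1) = 0.11, hence k_gold = (0.45/0.11)^(1/0.55) ≈ 12.9539.
y_gold = 12.9539^0.45 ≈ 3.1665.
c_gold = y_gold − (n+g+δ)·k_gold = 3.1665 − 0.11·12.9539 ≈ 1.7416.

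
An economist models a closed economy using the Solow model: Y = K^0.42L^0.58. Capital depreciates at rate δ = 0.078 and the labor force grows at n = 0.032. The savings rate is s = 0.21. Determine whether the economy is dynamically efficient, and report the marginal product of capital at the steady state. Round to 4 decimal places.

dynamically efficient; MPK ≈ 0.2200

The effective depreciation rate is n + δ = 0.032 + 0.078 = 0.11.
Steady-state k*: s·k^0.42 = 0.11·k gives k* = (0.21/0.11)^(1/0.58) ≈ 3.0492.
MPK = 0.42·3.0492^(-0.58) ≈ 0.2200.
MPK > n+δ = 0.11, so the economy is dynamically efficient (under-saving).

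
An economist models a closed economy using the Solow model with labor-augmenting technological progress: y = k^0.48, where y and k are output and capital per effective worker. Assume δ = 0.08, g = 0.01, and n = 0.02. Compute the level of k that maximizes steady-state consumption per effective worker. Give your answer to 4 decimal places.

The effective depreciation rate is n + g + δ = 0.02 + 0.01 + 0.08 = 0.11.
Maximizing c = f(k) − (n+g+δ)·k gives f'(k) = n+g+δ, i.e. 0.48·k^(0.48−1) = 0.11, so k_gold = (0.48/0.11)^(1/0.52) ≈ 17.0011.

k_gold ≈ 17.0011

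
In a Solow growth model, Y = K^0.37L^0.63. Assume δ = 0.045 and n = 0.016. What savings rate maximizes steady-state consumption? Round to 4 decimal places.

n + δ = 0.016 + 0.045 = 0.061.
At the golden rule MPK = n+δ, and in any Cobb-Douglas steady state s = (n+δ)·k/y = MPK·k/y = capital's share 0.37.

s_gold = 0.3700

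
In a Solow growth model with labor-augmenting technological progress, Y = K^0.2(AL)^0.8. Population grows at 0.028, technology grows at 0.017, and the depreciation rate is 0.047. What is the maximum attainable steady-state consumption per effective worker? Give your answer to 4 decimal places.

c_gold ≈ 0.9714

n + g + δ = 0.028 + 0.017 + 0.047 = 0.092.
Golden rule sets MPK = n+g+δ: 0.2·k^(0.2−1) = 0.092, so k_gold = (0.2/0.092)^(1/0.8) ≈ 2.6397.
y_gold = 2.6397^0.2 ≈ 1.2143.
c_gold = y_gold − (n+g+δ)·k_gold = 1.2143 − 0.092·2.6397 ≈ 0.9714.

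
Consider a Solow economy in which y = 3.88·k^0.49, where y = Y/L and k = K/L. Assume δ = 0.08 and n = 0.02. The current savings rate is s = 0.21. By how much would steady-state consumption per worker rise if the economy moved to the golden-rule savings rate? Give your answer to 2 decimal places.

Δc ≈ 10.51

Capital per worker breaks even when investment replaces (n + δ)·k; here n + δ = 0.1.
Current steady state (s = 0.21): k* = (0.21·3.88/0.1)^(1/0.51) ≈ 61.1469, y* = 3.88·61.1469^0.49 ≈ 29.1176, c* = (1−0.21)·29.1176 ≈ 23.0029.
Setting f'(k) = n+δ gives 0.49·3.88·k^(0.49−1) = 0.1, hence k_gold = (0.49·3.88/0.1)^(1/0.51) ≈ 322.0310.
y_gold = 3.88·322.0310^0.49 ≈ 65.7206, c_gold = y_gold − 0.1·k_gold ≈ 33.5175.
Gain: Δc = 33.5175 − 23.0029 ≈ 10.5146.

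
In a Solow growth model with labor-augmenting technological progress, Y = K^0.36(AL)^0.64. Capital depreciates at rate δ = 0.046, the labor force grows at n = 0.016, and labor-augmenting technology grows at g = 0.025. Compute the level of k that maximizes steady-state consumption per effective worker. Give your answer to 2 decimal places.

Break-even investment rate: n + g + δ = 0.016 + 0.025 + 0.046 = 0.087.
Golden rule sets MPK = n+g+δ: 0.36·k^(0.36−1) = 0.087, so k_gold = (0.36/0.087)^(1/0.64) ≈ 9.1986.

k_gold ≈ 9.20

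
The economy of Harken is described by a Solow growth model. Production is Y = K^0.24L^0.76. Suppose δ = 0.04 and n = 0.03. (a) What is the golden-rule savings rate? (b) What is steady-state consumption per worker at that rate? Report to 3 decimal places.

(a) s_gold = 0.240; (b) c_gold ≈ 1.121

The effective depreciation rate is n + δ = 0.03 + 0.04 = 0.07.
For Cobb-Douglas, s_gold equals capital's share: s_gold = 0.24.
Golden rule sets MPK = n+δ: 0.24·k^(0.24−1) = 0.07, so k_gold = (0.24/0.07)^(1/0.76) ≈ 5.0594.
y_gold = 5.0594^0.24 ≈ 1.4756; c_gold = (1−0.24)·y_gold ≈ 1.1215.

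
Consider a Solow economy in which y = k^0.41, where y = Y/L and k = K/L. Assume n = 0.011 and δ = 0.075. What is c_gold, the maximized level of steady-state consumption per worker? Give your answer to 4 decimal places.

c_gold ≈ 1.7466

n + δ = 0.011 + 0.075 = 0.086.
Setting f'(k) = n+δ gives 0.41·k^(0.41−1) = 0.086, hence k_gold = (0.41/0.086)^(1/0.59) ≈ 14.1136.
y_gold = 14.1136^0.41 ≈ 2.9604.
c_gold = y_gold − (n+δ)·k_gold = 2.9604 − 0.086·14.1136 ≈ 1.7466.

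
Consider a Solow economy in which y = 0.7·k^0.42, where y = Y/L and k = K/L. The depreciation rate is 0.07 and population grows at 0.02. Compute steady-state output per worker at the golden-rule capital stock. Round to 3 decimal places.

The effective depreciation rate is n + δ = 0.02 + 0.07 = 0.09.
Setting f'(k) = n+δ gives 0.42·0.7·k^(0.42−1) = 0.09, hence k_gold = (0.42·0.7/0.09)^(1/0.58) ≈ 7.6982.
Output: y_gold = 0.7·k_gold^0.42 = 0.7·7.6982^0.42 ≈ 1.6496.

y_gold ≈ 1.650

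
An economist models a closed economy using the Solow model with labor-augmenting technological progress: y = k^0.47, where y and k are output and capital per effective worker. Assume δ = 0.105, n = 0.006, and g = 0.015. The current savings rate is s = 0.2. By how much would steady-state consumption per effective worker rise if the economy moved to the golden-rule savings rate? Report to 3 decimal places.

Δc ≈ 0.498

Break-even investment rate: n + g + δ = 0.006 + 0.015 + 0.105 = 0.126.
Current steady state (s = 0.2): k* = (0.2/0.126)^(1/0.53) ≈ 2.3911, y* = 2.3911^0.47 ≈ 1.5064, c* = (1−0.2)·1.5064 ≈ 1.2051.
Golden rule sets MPK = n+g+δ: 0.47·k^(0.47−1) = 0.126, so k_gold = (0.47/0.126)^(1/0.53) ≈ 11.9876.
y_gold = 11.9876^0.47 ≈ 3.2137, c_gold = y_gold − 0.126·k_gold ≈ 1.7033.
Gain: Δc = 1.7033 − 1.2051 ≈ 0.4981.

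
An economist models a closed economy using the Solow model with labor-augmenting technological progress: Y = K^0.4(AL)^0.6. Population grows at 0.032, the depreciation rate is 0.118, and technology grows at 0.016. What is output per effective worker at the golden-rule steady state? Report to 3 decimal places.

The effective depreciation rate is n + g + δ = 0.032 + 0.016 + 0.118 = 0.166.
Setting f'(k) = n+g+δ gives 0.4·k^(0.4−1) = 0.166, hence k_gold = (0.4/0.166)^(1/0.6) ≈ 4.3310.
Output: y_gold = k_gold^0.4 = 4.3310^0.4 ≈ 1.7974.

y_gold ≈ 1.797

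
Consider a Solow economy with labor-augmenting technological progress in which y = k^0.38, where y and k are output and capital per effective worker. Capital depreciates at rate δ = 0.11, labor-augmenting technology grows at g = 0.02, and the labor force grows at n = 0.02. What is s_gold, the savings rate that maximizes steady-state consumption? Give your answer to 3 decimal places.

s_gold = 0.380

Capital per effective worker breaks even when investment replaces (n + g + δ)·k; here n + g + δ = 0.15.
At the golden rule MPK = n+g+δ, and in any Cobb-Douglas steady state s = (n+g+δ)·k/y = MPK·k/y = capital's share 0.38.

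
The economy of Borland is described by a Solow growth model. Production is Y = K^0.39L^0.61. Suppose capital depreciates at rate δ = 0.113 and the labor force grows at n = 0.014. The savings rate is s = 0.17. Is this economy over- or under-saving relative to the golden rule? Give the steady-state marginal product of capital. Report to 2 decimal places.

The effective depreciation rate is n + δ = 0.014 + 0.113 = 0.127.
Steady-state k*: s·k^0.39 = 0.127·k gives k* = (0.17/0.127)^(1/0.61) ≈ 1.6129.
MPK = 0.39·1.6129^(-0.61) ≈ 0.2914.
MPK > n+δ = 0.127, so the economy is dynamically efficient (under-saving).

under-saving; MPK ≈ 0.29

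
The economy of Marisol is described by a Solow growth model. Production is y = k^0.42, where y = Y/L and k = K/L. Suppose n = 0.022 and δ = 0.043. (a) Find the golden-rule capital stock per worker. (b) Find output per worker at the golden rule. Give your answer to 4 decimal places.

Break-even investment rate: n + δ = 0.022 + 0.043 = 0.065.
Golden rule sets MPK = n+δ: 0.42·k^(0.42−1) = 0.065, so k_gold = (0.42/0.065)^(1/0.58) ≈ 24.9535.
y_gold = 24.9535^0.42 ≈ 3.8618.

(a) k_gold ≈ 24.9535; (b) y_gold ≈ 3.8618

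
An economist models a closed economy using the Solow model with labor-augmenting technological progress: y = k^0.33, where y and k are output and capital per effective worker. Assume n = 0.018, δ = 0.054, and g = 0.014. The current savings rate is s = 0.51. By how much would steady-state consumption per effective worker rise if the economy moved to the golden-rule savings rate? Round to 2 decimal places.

Δc ≈ 0.12

Break-even investment rate: n + g + δ = 0.018 + 0.014 + 0.054 = 0.086.
Current steady state (s = 0.51): k* = (0.51/0.086)^(1/0.67) ≈ 14.2508, y* = 14.2508^0.33 ≈ 2.4031, c* = (1−0.51)·2.4031 ≈ 1.1775.
Golden rule sets MPK = n+g+δ: 0.33·k^(0.33−1) = 0.086, so k_gold = (0.33/0.086)^(1/0.67) ≈ 7.4416.
y_gold = 7.4416^0.33 ≈ 1.9393, c_gold = y_gold − 0.086·k_gold ≈ 1.2993.
Gain: Δc = 1.2993 − 1.1775 ≈ 0.1218.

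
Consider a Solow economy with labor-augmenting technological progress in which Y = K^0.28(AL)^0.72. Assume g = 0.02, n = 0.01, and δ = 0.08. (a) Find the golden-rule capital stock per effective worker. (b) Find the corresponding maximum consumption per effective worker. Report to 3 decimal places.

Capital per effective worker breaks even when investment replaces (n + g + δ)·k; here n + g + δ = 0.11.
At the golden rule the marginal product of capital equals n+g+δ: 0.28·k^(0.28−1) = 0.11. Solving, k_gold = (0.28/0.11)^(1/0.72) ≈ 3.6607.
y_gold = 3.6607^0.28 ≈ 1.4381; c_gold = y_gold − 0.11·k_gold ≈ 1.0355.

(a) k_gold ≈ 3.661; (b) c_gold ≈ 1.035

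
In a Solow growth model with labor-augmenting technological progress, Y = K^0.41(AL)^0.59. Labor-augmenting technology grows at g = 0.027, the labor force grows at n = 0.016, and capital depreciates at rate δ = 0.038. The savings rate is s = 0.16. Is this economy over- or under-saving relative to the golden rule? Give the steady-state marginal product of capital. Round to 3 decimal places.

under-saving; MPK ≈ 0.208

The effective depreciation rate is n + g + δ = 0.016 + 0.027 + 0.038 = 0.081.
Steady-state k*: s·k^0.41 = 0.081·k gives k* = (0.16/0.081)^(1/0.59) ≈ 3.1701.
MPK = 0.41·3.1701^(-0.59) ≈ 0.2076.
MPK > n+g+δ = 0.081, so the economy is dynamically efficient (under-saving).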